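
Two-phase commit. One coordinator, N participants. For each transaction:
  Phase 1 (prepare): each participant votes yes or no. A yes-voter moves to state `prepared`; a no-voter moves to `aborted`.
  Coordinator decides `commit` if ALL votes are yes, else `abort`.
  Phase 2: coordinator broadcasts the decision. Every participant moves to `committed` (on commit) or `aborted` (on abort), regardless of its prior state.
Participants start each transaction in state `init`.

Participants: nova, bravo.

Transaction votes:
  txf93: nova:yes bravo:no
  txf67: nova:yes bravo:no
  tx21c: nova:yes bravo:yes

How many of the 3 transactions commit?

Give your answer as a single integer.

Answer: 1

Derivation:
txf93: no from bravo -> abort (commits=0)
txf67: no from bravo -> abort (commits=0)
tx21c: all yes -> commit (commits=1)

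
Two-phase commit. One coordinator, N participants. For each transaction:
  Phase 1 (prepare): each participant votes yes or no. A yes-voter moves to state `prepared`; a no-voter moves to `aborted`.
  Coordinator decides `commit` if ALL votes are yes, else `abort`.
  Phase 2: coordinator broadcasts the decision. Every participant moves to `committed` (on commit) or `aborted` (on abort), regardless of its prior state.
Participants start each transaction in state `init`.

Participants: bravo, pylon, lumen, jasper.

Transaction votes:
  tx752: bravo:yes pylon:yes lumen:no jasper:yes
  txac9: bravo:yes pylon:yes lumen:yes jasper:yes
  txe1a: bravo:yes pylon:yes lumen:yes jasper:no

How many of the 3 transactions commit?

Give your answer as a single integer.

Answer: 1

Derivation:
tx752: no from lumen -> abort (commits=0)
txac9: all yes -> commit (commits=1)
txe1a: no from jasper -> abort (commits=1)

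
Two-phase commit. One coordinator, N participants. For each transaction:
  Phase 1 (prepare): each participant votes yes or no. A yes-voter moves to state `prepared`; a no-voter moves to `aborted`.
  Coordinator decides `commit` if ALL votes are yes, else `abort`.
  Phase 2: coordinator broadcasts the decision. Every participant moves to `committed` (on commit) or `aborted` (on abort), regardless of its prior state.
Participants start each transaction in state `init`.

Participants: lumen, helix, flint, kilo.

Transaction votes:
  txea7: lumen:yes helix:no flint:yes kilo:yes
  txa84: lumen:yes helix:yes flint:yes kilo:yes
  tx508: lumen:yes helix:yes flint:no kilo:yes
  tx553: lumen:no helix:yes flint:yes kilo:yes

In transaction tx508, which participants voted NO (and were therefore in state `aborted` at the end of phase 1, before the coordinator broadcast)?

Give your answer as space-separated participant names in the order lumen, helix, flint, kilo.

Txn tx508 phase 1: lumen yes -> prepared; helix yes -> prepared; flint no -> aborted; kilo yes -> prepared

Answer: flint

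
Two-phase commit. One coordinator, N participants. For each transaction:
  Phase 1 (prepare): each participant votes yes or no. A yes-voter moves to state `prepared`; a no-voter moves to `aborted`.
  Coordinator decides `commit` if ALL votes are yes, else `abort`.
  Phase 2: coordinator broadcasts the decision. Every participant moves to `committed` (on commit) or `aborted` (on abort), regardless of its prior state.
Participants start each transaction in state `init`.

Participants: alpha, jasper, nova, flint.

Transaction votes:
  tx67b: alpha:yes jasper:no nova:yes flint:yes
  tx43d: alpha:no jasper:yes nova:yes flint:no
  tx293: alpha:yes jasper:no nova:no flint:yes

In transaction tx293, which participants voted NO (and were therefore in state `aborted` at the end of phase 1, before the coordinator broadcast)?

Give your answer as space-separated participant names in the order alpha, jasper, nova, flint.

Answer: jasper nova

Derivation:
Txn tx293 phase 1: alpha yes -> prepared; jasper no -> aborted; nova no -> aborted; flint yes -> prepared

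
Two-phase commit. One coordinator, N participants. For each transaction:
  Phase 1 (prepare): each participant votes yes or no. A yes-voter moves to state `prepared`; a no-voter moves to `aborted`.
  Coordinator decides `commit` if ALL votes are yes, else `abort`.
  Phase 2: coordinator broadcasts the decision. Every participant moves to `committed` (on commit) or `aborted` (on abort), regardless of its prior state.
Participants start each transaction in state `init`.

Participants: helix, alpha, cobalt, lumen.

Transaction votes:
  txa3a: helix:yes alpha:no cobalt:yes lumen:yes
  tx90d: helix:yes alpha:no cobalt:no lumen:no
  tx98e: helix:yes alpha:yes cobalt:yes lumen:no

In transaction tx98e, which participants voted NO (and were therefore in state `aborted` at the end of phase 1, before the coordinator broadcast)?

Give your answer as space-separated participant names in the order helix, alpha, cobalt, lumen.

Txn tx98e phase 1: helix yes -> prepared; alpha yes -> prepared; cobalt yes -> prepared; lumen no -> aborted

Answer: lumen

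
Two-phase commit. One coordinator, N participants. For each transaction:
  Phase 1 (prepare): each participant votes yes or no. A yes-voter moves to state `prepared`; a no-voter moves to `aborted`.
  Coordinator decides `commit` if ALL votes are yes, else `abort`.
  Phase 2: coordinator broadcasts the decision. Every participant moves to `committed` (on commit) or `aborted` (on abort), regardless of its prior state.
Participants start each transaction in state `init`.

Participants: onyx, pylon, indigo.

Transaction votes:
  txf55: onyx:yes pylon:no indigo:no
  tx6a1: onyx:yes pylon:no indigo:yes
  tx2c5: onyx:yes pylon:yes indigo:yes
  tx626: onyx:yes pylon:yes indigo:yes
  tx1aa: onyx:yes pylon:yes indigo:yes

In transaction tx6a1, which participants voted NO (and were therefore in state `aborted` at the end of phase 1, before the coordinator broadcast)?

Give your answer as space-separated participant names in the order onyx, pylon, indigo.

Answer: pylon

Derivation:
Txn tx6a1 phase 1: onyx yes -> prepared; pylon no -> aborted; indigo yes -> prepared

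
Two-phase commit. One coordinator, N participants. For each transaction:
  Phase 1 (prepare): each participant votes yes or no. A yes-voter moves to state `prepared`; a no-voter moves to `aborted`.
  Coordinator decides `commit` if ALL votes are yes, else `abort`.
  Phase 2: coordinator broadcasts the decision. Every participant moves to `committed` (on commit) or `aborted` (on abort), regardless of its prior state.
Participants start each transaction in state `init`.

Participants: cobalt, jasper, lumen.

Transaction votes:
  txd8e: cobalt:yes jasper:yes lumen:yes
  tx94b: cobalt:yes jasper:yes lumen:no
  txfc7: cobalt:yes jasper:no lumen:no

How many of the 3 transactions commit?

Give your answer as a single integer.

Answer: 1

Derivation:
txd8e: all yes -> commit (commits=1)
tx94b: no from lumen -> abort (commits=1)
txfc7: no from jasper, lumen -> abort (commits=1)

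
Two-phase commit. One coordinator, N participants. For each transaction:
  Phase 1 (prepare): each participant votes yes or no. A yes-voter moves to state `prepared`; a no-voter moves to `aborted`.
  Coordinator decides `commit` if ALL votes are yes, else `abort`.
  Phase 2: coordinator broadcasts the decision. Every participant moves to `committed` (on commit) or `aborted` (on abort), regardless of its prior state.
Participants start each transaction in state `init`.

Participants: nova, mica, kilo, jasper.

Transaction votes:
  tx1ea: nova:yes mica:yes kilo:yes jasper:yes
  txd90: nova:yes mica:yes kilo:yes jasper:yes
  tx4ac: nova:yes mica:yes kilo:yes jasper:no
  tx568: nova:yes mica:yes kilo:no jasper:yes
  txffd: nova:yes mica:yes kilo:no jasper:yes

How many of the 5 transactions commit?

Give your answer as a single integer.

Answer: 2

Derivation:
tx1ea: all yes -> commit (commits=1)
txd90: all yes -> commit (commits=2)
tx4ac: no from jasper -> abort (commits=2)
tx568: no from kilo -> abort (commits=2)
txffd: no from kilo -> abort (commits=2)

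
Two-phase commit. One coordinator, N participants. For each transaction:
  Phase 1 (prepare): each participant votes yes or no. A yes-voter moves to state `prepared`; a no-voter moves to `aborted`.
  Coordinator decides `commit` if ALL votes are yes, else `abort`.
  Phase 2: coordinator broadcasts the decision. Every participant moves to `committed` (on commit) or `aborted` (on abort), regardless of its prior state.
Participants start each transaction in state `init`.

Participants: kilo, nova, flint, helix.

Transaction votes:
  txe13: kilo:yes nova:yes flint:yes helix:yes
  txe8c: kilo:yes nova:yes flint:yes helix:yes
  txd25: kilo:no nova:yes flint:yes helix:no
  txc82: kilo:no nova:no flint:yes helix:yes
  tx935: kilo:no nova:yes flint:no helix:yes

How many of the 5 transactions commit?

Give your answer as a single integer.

txe13: all yes -> commit (commits=1)
txe8c: all yes -> commit (commits=2)
txd25: no from kilo, helix -> abort (commits=2)
txc82: no from kilo, nova -> abort (commits=2)
tx935: no from kilo, flint -> abort (commits=2)

Answer: 2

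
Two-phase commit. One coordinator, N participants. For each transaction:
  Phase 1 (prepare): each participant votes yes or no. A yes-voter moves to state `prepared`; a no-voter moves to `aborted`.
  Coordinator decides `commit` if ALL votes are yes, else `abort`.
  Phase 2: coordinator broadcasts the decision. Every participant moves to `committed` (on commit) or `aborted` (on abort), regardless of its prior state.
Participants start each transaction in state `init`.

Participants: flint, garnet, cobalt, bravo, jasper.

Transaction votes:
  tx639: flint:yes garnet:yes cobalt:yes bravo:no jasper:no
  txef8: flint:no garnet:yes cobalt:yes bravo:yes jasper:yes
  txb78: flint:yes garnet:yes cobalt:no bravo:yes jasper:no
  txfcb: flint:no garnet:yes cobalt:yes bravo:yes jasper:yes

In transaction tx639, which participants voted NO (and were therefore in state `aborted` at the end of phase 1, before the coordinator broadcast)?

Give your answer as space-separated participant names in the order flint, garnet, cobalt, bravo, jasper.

Answer: bravo jasper

Derivation:
Txn tx639 phase 1: flint yes -> prepared; garnet yes -> prepared; cobalt yes -> prepared; bravo no -> aborted; jasper no -> aborted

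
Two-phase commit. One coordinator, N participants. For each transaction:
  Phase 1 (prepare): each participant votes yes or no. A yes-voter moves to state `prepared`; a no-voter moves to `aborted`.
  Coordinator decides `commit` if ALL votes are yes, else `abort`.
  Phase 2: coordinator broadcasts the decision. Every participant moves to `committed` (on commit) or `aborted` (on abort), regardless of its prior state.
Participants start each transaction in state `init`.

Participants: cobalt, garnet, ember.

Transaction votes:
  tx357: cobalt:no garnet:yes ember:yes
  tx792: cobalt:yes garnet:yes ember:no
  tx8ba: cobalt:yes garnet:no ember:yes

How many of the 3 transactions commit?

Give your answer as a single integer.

Answer: 0

Derivation:
tx357: no from cobalt -> abort (commits=0)
tx792: no from ember -> abort (commits=0)
tx8ba: no from garnet -> abort (commits=0)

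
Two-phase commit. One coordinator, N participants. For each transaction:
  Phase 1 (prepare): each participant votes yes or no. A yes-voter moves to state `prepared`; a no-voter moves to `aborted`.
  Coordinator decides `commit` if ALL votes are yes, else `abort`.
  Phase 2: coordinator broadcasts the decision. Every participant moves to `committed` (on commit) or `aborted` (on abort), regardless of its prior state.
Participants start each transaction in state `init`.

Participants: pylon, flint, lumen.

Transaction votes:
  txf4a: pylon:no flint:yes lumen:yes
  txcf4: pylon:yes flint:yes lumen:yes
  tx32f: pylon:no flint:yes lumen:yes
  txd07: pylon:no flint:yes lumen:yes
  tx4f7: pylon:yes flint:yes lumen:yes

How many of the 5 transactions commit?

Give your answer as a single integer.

Answer: 2

Derivation:
txf4a: no from pylon -> abort (commits=0)
txcf4: all yes -> commit (commits=1)
tx32f: no from pylon -> abort (commits=1)
txd07: no from pylon -> abort (commits=1)
tx4f7: all yes -> commit (commits=2)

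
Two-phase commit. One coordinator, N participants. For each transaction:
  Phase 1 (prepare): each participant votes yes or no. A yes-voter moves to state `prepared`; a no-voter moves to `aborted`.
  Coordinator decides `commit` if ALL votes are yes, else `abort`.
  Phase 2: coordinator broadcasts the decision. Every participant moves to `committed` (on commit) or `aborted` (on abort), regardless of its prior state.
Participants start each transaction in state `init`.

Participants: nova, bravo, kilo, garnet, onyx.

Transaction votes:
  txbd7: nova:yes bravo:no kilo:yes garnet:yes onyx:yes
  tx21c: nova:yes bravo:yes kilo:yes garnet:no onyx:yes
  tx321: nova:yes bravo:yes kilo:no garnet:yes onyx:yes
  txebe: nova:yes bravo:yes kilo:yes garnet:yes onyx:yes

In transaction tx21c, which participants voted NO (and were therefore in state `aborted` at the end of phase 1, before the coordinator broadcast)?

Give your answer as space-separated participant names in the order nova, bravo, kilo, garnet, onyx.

Answer: garnet

Derivation:
Txn tx21c phase 1: nova yes -> prepared; bravo yes -> prepared; kilo yes -> prepared; garnet no -> aborted; onyx yes -> prepared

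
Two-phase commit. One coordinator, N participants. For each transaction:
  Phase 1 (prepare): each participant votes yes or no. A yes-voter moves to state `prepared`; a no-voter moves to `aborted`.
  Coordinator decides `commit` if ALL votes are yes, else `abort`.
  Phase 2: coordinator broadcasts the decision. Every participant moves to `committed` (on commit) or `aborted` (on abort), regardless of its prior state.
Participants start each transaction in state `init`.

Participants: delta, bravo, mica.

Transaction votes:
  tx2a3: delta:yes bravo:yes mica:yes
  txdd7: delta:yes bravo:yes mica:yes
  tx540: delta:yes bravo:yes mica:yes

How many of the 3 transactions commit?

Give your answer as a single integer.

Answer: 3

Derivation:
tx2a3: all yes -> commit (commits=1)
txdd7: all yes -> commit (commits=2)
tx540: all yes -> commit (commits=3)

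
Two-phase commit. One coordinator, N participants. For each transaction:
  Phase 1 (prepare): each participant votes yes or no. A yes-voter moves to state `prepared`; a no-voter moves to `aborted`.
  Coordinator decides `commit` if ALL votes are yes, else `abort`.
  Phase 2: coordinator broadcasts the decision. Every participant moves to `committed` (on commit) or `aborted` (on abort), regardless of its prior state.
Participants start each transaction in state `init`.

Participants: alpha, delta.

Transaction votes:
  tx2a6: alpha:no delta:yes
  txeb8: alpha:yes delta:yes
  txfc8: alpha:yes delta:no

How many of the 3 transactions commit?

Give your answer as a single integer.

tx2a6: no from alpha -> abort (commits=0)
txeb8: all yes -> commit (commits=1)
txfc8: no from delta -> abort (commits=1)

Answer: 1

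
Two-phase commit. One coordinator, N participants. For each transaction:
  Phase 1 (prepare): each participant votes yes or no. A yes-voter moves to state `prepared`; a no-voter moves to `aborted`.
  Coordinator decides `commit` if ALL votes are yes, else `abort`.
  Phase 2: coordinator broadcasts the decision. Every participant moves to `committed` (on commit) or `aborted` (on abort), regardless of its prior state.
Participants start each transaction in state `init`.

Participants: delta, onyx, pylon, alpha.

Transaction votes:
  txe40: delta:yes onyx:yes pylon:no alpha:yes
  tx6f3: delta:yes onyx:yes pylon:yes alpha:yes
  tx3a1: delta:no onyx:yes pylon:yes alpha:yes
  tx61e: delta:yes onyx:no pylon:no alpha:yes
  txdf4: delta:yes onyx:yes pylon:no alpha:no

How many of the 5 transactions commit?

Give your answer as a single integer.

txe40: no from pylon -> abort (commits=0)
tx6f3: all yes -> commit (commits=1)
tx3a1: no from delta -> abort (commits=1)
tx61e: no from onyx, pylon -> abort (commits=1)
txdf4: no from pylon, alpha -> abort (commits=1)

Answer: 1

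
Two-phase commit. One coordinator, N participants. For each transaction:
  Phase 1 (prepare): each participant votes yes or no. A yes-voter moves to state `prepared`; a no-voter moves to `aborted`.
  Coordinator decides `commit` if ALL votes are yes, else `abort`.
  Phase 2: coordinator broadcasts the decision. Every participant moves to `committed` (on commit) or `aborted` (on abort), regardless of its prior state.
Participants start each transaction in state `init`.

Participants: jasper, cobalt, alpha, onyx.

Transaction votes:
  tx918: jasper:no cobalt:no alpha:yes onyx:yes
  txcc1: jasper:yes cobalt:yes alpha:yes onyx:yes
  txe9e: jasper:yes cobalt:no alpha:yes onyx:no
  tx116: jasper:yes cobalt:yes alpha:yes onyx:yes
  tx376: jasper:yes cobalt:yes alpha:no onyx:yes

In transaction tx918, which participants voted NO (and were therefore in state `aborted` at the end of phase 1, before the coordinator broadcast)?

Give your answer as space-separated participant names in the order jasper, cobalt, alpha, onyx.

Txn tx918 phase 1: jasper no -> aborted; cobalt no -> aborted; alpha yes -> prepared; onyx yes -> prepared

Answer: jasper cobalt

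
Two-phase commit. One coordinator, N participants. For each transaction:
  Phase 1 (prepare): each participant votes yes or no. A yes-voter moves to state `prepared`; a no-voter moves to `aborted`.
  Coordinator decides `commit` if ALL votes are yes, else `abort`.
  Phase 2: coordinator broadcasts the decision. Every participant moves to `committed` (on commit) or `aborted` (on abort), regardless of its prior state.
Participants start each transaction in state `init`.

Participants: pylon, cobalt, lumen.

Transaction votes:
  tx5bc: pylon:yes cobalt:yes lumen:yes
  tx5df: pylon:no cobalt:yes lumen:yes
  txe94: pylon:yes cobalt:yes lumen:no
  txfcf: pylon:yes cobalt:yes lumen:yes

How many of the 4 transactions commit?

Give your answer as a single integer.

Answer: 2

Derivation:
tx5bc: all yes -> commit (commits=1)
tx5df: no from pylon -> abort (commits=1)
txe94: no from lumen -> abort (commits=1)
txfcf: all yes -> commit (commits=2)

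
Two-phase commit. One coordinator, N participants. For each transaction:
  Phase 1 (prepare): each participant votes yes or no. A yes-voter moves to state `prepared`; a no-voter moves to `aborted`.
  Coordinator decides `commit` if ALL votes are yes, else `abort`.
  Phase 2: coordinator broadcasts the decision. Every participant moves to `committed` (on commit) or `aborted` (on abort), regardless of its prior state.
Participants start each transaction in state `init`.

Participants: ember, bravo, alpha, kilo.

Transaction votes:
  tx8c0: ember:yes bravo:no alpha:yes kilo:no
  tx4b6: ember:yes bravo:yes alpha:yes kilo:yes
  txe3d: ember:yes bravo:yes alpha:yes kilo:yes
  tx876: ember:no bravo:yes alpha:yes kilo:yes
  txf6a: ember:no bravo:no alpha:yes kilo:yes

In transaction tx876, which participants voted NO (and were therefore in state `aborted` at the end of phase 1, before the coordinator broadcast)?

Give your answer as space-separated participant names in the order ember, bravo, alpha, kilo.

Txn tx876 phase 1: ember no -> aborted; bravo yes -> prepared; alpha yes -> prepared; kilo yes -> prepared

Answer: ember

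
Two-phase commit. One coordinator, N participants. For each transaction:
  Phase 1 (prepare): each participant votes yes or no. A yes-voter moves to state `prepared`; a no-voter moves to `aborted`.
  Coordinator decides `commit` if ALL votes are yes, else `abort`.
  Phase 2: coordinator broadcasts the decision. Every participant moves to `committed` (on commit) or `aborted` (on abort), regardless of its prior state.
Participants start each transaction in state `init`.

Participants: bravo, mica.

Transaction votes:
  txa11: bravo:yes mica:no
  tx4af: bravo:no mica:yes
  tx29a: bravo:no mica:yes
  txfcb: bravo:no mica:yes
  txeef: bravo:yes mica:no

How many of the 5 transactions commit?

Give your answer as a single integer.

txa11: no from mica -> abort (commits=0)
tx4af: no from bravo -> abort (commits=0)
tx29a: no from bravo -> abort (commits=0)
txfcb: no from bravo -> abort (commits=0)
txeef: no from mica -> abort (commits=0)

Answer: 0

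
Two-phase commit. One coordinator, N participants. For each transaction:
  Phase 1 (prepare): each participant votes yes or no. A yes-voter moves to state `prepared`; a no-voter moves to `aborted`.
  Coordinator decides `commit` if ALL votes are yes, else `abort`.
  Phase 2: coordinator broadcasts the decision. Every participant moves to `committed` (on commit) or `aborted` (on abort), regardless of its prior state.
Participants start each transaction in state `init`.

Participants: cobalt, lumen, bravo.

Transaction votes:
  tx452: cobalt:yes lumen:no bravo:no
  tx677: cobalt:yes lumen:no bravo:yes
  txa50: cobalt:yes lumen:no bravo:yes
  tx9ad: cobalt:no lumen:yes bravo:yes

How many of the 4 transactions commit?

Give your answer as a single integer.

tx452: no from lumen, bravo -> abort (commits=0)
tx677: no from lumen -> abort (commits=0)
txa50: no from lumen -> abort (commits=0)
tx9ad: no from cobalt -> abort (commits=0)

Answer: 0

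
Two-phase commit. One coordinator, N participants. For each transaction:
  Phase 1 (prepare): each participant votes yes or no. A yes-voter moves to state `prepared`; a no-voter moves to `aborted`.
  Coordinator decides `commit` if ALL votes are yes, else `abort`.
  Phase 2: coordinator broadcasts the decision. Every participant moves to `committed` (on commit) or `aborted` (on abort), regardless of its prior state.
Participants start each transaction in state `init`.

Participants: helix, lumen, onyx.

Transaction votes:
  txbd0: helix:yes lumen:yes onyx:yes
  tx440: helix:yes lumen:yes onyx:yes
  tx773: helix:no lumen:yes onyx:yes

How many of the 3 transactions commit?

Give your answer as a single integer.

Answer: 2

Derivation:
txbd0: all yes -> commit (commits=1)
tx440: all yes -> commit (commits=2)
tx773: no from helix -> abort (commits=2)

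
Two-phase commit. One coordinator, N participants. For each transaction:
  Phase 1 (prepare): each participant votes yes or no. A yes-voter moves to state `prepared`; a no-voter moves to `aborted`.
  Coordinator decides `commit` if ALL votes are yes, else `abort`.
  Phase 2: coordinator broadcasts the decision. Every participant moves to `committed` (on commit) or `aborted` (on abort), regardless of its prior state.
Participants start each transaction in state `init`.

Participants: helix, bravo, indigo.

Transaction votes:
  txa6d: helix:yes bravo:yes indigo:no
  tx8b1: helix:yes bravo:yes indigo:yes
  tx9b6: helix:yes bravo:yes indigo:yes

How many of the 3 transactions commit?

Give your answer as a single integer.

txa6d: no from indigo -> abort (commits=0)
tx8b1: all yes -> commit (commits=1)
tx9b6: all yes -> commit (commits=2)

Answer: 2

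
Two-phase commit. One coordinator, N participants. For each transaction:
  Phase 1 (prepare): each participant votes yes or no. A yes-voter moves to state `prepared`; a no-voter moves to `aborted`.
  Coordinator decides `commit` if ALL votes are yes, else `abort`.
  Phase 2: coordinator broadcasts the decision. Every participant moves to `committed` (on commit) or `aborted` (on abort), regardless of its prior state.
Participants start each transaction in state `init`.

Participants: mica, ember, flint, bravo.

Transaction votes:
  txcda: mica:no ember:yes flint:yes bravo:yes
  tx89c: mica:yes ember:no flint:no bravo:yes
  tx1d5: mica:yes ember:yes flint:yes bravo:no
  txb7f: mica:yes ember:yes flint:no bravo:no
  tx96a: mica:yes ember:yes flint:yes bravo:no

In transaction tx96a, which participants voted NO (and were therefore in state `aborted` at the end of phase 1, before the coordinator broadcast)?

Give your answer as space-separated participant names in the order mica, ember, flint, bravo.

Txn tx96a phase 1: mica yes -> prepared; ember yes -> prepared; flint yes -> prepared; bravo no -> aborted

Answer: bravo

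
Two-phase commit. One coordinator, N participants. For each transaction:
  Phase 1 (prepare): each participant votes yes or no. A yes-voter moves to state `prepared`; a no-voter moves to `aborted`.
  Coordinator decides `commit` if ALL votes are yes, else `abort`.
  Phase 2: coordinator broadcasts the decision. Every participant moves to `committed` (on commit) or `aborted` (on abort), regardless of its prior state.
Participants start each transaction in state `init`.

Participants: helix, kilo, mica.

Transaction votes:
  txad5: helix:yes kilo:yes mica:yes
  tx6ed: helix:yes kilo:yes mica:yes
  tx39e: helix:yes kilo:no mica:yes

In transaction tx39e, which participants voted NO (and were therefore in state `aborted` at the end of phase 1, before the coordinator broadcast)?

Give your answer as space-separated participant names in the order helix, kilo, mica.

Txn tx39e phase 1: helix yes -> prepared; kilo no -> aborted; mica yes -> prepared

Answer: kilo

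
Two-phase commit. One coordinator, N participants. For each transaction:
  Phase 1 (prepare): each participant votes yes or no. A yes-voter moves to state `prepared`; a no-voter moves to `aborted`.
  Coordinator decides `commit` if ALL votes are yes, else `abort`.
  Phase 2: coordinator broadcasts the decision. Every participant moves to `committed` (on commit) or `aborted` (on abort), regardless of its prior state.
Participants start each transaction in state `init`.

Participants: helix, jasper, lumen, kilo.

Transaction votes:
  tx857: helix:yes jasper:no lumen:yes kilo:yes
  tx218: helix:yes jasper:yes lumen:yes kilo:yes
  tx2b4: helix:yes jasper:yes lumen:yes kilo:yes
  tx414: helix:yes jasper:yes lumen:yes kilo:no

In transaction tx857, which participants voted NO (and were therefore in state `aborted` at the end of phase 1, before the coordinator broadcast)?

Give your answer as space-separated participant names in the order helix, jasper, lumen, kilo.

Txn tx857 phase 1: helix yes -> prepared; jasper no -> aborted; lumen yes -> prepared; kilo yes -> prepared

Answer: jasper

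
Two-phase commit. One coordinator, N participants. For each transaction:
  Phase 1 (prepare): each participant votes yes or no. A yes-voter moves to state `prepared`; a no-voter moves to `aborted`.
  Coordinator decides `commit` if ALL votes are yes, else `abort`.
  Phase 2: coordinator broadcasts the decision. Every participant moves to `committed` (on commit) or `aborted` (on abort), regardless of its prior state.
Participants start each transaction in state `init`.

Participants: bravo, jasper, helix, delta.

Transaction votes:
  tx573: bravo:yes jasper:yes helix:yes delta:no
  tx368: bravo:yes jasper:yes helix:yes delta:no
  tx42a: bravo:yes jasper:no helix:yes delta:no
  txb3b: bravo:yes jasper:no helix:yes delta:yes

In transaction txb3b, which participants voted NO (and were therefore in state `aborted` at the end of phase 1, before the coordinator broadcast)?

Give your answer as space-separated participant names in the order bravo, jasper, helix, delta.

Answer: jasper

Derivation:
Txn txb3b phase 1: bravo yes -> prepared; jasper no -> aborted; helix yes -> prepared; delta yes -> prepared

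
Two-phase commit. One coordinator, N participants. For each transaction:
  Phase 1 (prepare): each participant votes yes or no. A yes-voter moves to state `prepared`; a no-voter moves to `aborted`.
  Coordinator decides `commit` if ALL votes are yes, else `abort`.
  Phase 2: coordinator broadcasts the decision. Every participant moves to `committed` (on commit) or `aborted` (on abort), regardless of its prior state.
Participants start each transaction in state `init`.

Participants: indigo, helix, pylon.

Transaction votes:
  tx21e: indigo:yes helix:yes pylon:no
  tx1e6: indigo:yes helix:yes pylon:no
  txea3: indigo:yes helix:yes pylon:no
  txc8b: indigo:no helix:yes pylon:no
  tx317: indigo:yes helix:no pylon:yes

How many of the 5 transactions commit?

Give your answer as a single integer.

Answer: 0

Derivation:
tx21e: no from pylon -> abort (commits=0)
tx1e6: no from pylon -> abort (commits=0)
txea3: no from pylon -> abort (commits=0)
txc8b: no from indigo, pylon -> abort (commits=0)
tx317: no from helix -> abort (commits=0)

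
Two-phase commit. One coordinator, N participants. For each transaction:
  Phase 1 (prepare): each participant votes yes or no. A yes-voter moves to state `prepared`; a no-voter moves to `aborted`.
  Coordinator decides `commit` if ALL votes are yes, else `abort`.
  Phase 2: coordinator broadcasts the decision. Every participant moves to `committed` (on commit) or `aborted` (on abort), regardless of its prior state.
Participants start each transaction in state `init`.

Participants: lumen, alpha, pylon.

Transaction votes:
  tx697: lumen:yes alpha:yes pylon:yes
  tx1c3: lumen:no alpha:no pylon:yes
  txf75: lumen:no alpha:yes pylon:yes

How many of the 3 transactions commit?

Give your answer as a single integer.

tx697: all yes -> commit (commits=1)
tx1c3: no from lumen, alpha -> abort (commits=1)
txf75: no from lumen -> abort (commits=1)

Answer: 1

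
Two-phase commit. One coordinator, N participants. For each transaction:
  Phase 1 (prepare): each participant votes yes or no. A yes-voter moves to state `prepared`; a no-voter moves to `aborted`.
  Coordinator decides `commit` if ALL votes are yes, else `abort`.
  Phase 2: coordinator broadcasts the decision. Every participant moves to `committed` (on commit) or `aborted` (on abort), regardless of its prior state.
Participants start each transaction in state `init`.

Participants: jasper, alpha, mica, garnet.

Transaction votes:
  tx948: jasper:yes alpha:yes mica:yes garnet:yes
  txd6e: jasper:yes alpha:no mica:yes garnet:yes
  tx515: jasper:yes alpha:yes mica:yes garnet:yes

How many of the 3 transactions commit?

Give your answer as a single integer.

tx948: all yes -> commit (commits=1)
txd6e: no from alpha -> abort (commits=1)
tx515: all yes -> commit (commits=2)

Answer: 2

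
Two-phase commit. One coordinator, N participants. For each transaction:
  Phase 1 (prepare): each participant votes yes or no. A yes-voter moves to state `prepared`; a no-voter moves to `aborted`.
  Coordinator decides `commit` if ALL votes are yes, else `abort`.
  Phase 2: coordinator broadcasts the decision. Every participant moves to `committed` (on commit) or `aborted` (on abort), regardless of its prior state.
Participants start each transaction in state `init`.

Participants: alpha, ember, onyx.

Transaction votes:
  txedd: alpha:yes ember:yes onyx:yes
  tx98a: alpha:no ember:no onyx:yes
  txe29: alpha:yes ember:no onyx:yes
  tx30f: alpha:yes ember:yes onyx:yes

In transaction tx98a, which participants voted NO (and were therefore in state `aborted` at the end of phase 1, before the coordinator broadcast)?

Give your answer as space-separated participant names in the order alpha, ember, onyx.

Answer: alpha ember

Derivation:
Txn tx98a phase 1: alpha no -> aborted; ember no -> aborted; onyx yes -> prepared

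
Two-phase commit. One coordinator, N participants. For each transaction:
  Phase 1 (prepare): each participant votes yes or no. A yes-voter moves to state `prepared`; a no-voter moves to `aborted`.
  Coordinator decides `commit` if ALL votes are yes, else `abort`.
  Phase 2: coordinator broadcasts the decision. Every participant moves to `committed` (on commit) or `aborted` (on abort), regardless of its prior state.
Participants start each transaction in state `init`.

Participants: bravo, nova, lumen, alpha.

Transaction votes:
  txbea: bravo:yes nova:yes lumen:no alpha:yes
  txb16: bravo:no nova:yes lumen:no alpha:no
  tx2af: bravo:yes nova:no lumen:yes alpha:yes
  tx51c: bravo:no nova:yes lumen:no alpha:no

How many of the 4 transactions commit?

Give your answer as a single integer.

txbea: no from lumen -> abort (commits=0)
txb16: no from bravo, lumen, alpha -> abort (commits=0)
tx2af: no from nova -> abort (commits=0)
tx51c: no from bravo, lumen, alpha -> abort (commits=0)

Answer: 0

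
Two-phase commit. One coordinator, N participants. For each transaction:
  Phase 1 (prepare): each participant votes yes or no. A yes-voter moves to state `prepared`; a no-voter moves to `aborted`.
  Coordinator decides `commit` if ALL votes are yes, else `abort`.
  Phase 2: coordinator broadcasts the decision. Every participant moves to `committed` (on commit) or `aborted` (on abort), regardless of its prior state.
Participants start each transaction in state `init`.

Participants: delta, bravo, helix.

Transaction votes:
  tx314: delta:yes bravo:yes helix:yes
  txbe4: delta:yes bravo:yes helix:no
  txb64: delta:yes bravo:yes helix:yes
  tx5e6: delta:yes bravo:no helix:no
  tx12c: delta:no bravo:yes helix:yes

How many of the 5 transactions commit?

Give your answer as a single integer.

tx314: all yes -> commit (commits=1)
txbe4: no from helix -> abort (commits=1)
txb64: all yes -> commit (commits=2)
tx5e6: no from bravo, helix -> abort (commits=2)
tx12c: no from delta -> abort (commits=2)

Answer: 2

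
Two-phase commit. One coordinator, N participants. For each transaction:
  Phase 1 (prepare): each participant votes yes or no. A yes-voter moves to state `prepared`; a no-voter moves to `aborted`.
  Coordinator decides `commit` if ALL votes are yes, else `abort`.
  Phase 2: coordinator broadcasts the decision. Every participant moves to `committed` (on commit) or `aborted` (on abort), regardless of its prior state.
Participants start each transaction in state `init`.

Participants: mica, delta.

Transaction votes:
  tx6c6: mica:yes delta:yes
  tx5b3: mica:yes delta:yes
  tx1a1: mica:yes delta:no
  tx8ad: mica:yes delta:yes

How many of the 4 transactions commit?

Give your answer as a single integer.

Answer: 3

Derivation:
tx6c6: all yes -> commit (commits=1)
tx5b3: all yes -> commit (commits=2)
tx1a1: no from delta -> abort (commits=2)
tx8ad: all yes -> commit (commits=3)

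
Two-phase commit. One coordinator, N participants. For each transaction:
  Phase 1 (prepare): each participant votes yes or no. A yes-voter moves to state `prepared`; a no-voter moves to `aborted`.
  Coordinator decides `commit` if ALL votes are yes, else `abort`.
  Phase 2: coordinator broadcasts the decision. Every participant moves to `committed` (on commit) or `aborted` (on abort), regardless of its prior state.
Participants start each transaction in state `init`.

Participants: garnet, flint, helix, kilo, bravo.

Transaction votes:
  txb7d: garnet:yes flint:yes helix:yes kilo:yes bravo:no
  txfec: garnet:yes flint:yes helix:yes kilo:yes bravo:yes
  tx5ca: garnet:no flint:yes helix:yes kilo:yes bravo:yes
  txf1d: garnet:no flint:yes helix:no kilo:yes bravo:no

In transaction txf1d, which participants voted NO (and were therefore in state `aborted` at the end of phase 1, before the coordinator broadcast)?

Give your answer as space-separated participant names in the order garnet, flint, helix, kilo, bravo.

Txn txf1d phase 1: garnet no -> aborted; flint yes -> prepared; helix no -> aborted; kilo yes -> prepared; bravo no -> aborted

Answer: garnet helix bravo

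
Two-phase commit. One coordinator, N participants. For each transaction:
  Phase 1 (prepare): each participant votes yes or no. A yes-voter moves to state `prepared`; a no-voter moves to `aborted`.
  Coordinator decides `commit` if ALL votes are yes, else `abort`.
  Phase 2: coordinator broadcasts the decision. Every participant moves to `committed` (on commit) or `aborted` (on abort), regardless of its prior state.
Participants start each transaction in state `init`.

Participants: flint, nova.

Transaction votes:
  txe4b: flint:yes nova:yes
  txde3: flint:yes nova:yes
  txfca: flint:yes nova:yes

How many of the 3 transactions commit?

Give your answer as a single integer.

Answer: 3

Derivation:
txe4b: all yes -> commit (commits=1)
txde3: all yes -> commit (commits=2)
txfca: all yes -> commit (commits=3)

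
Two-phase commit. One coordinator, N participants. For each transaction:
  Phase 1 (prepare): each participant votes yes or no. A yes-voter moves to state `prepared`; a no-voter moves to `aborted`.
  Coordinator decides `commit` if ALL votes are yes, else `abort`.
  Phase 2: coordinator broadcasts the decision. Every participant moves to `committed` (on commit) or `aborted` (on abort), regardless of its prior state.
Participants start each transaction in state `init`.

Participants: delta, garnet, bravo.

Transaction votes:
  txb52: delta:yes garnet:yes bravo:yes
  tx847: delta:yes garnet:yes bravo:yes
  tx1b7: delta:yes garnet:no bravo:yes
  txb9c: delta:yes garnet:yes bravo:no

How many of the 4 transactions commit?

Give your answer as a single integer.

txb52: all yes -> commit (commits=1)
tx847: all yes -> commit (commits=2)
tx1b7: no from garnet -> abort (commits=2)
txb9c: no from bravo -> abort (commits=2)

Answer: 2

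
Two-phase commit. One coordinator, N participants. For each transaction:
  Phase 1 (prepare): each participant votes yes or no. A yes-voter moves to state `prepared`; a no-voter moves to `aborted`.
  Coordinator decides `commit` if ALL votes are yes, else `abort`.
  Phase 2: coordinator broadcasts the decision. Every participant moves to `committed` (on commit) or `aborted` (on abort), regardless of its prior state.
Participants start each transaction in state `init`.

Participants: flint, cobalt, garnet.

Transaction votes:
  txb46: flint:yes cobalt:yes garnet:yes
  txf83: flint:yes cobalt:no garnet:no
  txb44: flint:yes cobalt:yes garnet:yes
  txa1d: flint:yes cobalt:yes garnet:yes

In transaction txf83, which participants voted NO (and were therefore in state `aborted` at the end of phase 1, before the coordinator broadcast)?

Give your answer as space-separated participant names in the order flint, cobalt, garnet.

Txn txf83 phase 1: flint yes -> prepared; cobalt no -> aborted; garnet no -> aborted

Answer: cobalt garnet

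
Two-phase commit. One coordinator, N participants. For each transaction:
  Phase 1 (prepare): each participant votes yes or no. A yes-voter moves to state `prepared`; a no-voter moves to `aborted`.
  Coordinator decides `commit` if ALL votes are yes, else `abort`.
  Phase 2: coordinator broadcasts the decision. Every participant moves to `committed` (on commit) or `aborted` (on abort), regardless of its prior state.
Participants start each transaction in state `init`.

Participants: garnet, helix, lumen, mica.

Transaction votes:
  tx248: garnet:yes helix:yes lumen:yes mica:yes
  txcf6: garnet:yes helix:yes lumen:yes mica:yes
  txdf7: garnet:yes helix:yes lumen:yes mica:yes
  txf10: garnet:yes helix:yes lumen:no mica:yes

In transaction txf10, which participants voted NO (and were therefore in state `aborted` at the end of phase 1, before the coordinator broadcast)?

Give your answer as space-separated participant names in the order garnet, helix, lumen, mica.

Txn txf10 phase 1: garnet yes -> prepared; helix yes -> prepared; lumen no -> aborted; mica yes -> prepared

Answer: lumen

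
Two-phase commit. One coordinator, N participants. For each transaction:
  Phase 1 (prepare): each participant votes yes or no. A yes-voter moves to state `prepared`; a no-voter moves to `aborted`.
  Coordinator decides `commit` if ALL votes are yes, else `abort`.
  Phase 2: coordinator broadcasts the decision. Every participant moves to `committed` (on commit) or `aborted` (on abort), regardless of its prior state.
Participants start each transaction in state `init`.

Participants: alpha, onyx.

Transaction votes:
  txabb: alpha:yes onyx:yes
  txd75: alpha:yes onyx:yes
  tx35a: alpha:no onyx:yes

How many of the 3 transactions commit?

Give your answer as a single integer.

txabb: all yes -> commit (commits=1)
txd75: all yes -> commit (commits=2)
tx35a: no from alpha -> abort (commits=2)

Answer: 2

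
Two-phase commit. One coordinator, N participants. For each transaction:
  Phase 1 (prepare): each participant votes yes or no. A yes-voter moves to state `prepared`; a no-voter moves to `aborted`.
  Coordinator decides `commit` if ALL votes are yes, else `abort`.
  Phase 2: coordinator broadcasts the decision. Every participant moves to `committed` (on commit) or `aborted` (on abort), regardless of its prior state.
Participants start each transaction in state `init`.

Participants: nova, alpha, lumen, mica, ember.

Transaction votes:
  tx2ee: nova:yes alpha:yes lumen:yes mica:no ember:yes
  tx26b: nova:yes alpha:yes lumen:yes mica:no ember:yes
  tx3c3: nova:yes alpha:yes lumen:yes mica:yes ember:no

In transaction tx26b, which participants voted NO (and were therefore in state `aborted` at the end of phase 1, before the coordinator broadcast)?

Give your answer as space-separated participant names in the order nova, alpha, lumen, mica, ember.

Txn tx26b phase 1: nova yes -> prepared; alpha yes -> prepared; lumen yes -> prepared; mica no -> aborted; ember yes -> prepared

Answer: mica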